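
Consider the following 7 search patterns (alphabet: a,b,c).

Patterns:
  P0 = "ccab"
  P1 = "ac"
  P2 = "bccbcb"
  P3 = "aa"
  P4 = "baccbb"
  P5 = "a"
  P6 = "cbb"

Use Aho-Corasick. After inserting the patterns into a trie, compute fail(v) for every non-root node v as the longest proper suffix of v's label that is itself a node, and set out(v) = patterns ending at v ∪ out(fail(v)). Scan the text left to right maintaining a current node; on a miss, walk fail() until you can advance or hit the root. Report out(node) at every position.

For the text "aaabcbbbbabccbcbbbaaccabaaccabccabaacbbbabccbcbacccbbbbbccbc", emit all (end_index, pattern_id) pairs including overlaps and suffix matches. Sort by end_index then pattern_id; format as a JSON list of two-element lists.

Build automaton:
Trie (insert patterns):
  n0 'ε': a→5 b→7 c→1
  n1 'c': b→19 c→2
  n2 'cc': a→3
  n3 'cca': b→4
  n4 'ccab': ·  ←P0
  n5 'a': a→13 c→6  ←P5
  n6 'ac': ·  ←P1
  n7 'b': a→14 c→8
  n8 'bc': c→9
  n9 'bcc': b→10
  n10 'bccb': c→11
  n11 'bccbc': b→12
  n12 'bccbcb': ·  ←P2
  n13 'aa': ·  ←P3
  n14 'ba': c→15
  n15 'bac': c→16
  n16 'bacc': b→17
  n17 'baccb': b→18
  n18 'baccbb': ·  ←P4
  n19 'cb': b→20
  n20 'cbb': ·  ←P6

BFS fail/out derivation:
  n1('c'): parent n0 fail=0; on 'c' 0 → fail=0;  out ∅∪∅=∅
  n5('a'): parent n0 fail=0; on 'a' 0 → fail=0;  out {5}∪∅={5}
  n7('b'): parent n0 fail=0; on 'b' 0 → fail=0;  out ∅∪∅=∅
  n2('cc'): parent n1 fail=0; on 'c' 0 → fail=1;  out ∅∪∅=∅
  n6('ac'): parent n5 fail=0; on 'c' 0 → fail=1;  out {1}∪∅={1}
  n8('bc'): parent n7 fail=0; on 'c' 0 → fail=1;  out ∅∪∅=∅
  n13('aa'): parent n5 fail=0; on 'a' 0 → fail=5;  out {3}∪{5}={3,5}
  n14('ba'): parent n7 fail=0; on 'a' 0 → fail=5;  out ∅∪{5}={5}
  n19('cb'): parent n1 fail=0; on 'b' 0 → fail=7;  out ∅∪∅=∅
  n3('cca'): parent n2 fail=1; on 'a' 1→0 → fail=5;  out ∅∪{5}={5}
  n9('bcc'): parent n8 fail=1; on 'c' 1 → fail=2;  out ∅∪∅=∅
  n15('bac'): parent n14 fail=5; on 'c' 5 → fail=6;  out ∅∪{1}={1}
  n20('cbb'): parent n19 fail=7; on 'b' 7→0 → fail=7;  out {6}∪∅={6}
  n4('ccab'): parent n3 fail=5; on 'b' 5→0 → fail=7;  out {0}∪∅={0}
  n10('bccb'): parent n9 fail=2; on 'b' 2→1 → fail=19;  out ∅∪∅=∅
  n16('bacc'): parent n15 fail=6; on 'c' 6→1 → fail=2;  out ∅∪∅=∅
  n11('bccbc'): parent n10 fail=19; on 'c' 19→7 → fail=8;  out ∅∪∅=∅
  n17('baccb'): parent n16 fail=2; on 'b' 2→1 → fail=19;  out ∅∪∅=∅
  n12('bccbcb'): parent n11 fail=8; on 'b' 8→1 → fail=19;  out {2}∪∅={2}
  n18('baccbb'): parent n17 fail=19; on 'b' 19 → fail=20;  out {4}∪{6}={4,6}

Scan:
pos 0 'a': at 5  emit P5@[0:0]
pos 1 'a': at 13  emit P3@[0:1],P5@[1:1]
pos 2 'a': at 13 ·f  emit P3@[1:2],P5@[2:2]
pos 3 'b': at 7 ·f
pos 4 'c': at 8
pos 5 'b': at 19 ·f
pos 6 'b': at 20  emit P6@[4:6]
pos 7 'b': at 7 ·f
pos 8 'b': at 7 ·f
pos 9 'a': at 14  emit P5@[9:9]
pos 10 'b': at 7 ·f
pos 11 'c': at 8
pos 12 'c': at 9
pos 13 'b': at 10
pos 14 'c': at 11
pos 15 'b': at 12  emit P2@[10:15]
pos 16 'b': at 20 ·f  emit P6@[14:16]
pos 17 'b': at 7 ·f
pos 18 'a': at 14  emit P5@[18:18]
pos 19 'a': at 13 ·f  emit P3@[18:19],P5@[19:19]
pos 20 'c': at 6 ·f  emit P1@[19:20]
pos 21 'c': at 2 ·f
pos 22 'a': at 3  emit P5@[22:22]
pos 23 'b': at 4  emit P0@[20:23]
pos 24 'a': at 14 ·f  emit P5@[24:24]
pos 25 'a': at 13 ·f  emit P3@[24:25],P5@[25:25]
pos 26 'c': at 6 ·f  emit P1@[25:26]
pos 27 'c': at 2 ·f
pos 28 'a': at 3  emit P5@[28:28]
pos 29 'b': at 4  emit P0@[26:29]
pos 30 'c': at 8 ·f
pos 31 'c': at 9
pos 32 'a': at 3 ·f  emit P5@[32:32]
pos 33 'b': at 4  emit P0@[30:33]
pos 34 'a': at 14 ·f  emit P5@[34:34]
pos 35 'a': at 13 ·f  emit P3@[34:35],P5@[35:35]
pos 36 'c': at 6 ·f  emit P1@[35:36]
pos 37 'b': at 19 ·f
pos 38 'b': at 20  emit P6@[36:38]
pos 39 'b': at 7 ·f
pos 40 'a': at 14  emit P5@[40:40]
pos 41 'b': at 7 ·f
pos 42 'c': at 8
pos 43 'c': at 9
pos 44 'b': at 10
pos 45 'c': at 11
pos 46 'b': at 12  emit P2@[41:46]
pos 47 'a': at 14 ·f  emit P5@[47:47]
pos 48 'c': at 15  emit P1@[47:48]
pos 49 'c': at 16
pos 50 'c': at 2 ·f
pos 51 'b': at 19 ·f
pos 52 'b': at 20  emit P6@[50:52]
pos 53 'b': at 7 ·f
pos 54 'b': at 7 ·f
pos 55 'b': at 7 ·f
pos 56 'c': at 8
pos 57 'c': at 9
pos 58 'b': at 10
pos 59 'c': at 11

Result: [[0,5],[1,3],[1,5],[2,3],[2,5],[6,6],[9,5],[15,2],[16,6],[18,5],[19,3],[19,5],[20,1],[22,5],[23,0],[24,5],[25,3],[25,5],[26,1],[28,5],[29,0],[32,5],[33,0],[34,5],[35,3],[35,5],[36,1],[38,6],[40,5],[46,2],[47,5],[48,1],[52,6]]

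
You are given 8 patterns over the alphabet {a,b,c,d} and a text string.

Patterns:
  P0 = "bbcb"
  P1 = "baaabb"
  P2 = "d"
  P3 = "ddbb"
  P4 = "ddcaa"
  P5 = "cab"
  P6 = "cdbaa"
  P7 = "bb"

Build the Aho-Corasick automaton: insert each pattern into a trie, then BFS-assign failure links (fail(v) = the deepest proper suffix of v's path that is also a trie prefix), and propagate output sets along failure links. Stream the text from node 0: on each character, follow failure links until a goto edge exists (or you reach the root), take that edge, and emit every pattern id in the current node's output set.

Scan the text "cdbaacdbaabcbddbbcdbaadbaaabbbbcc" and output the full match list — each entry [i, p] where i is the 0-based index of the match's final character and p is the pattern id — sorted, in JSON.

Build:
Trie (insert patterns):
  n0 'ε': b→1 c→17 d→10
  n1 'b': a→5 b→2
  n2 'bb': c→3  [P7 ends]
  n3 'bbc': b→4
  n4 'bbcb': ·  [P0 ends]
  n5 'ba': a→6
  n6 'baa': a→7
  n7 'baaa': b→8
  n8 'baaab': b→9
  n9 'baaabb': ·  [P1 ends]
  n10 'd': d→11  [P2 ends]
  n11 'dd': b→12 c→14
  n12 'ddb': b→13
  n13 'ddbb': ·  [P3 ends]
  n14 'ddc': a→15
  n15 'ddca': a→16
  n16 'ddcaa': ·  [P4 ends]
  n17 'c': a→18 d→20
  n18 'ca': b→19
  n19 'cab': ·  [P5 ends]
  n20 'cd': b→21
  n21 'cdb': a→22
  n22 'cdba': a→23
  n23 'cdbaa': ·  [P6 ends]

BFS fail/out derivation:
  fail(1) 'b': from fail(0)=0 chase 'b': 0 ⇒ 0;  out=∅∪out(0)=∅
  fail(10) 'd': from fail(0)=0 chase 'd': 0 ⇒ 0;  out={2}∪out(0)={2}
  fail(17) 'c': from fail(0)=0 chase 'c': 0 ⇒ 0;  out=∅∪out(0)=∅
  fail(2) 'bb': from fail(1)=0 chase 'b': 0 ⇒ 1;  out={7}∪out(1)={7}
  fail(5) 'ba': from fail(1)=0 chase 'a': 0 ⇒ 0;  out=∅∪out(0)=∅
  fail(11) 'dd': from fail(10)=0 chase 'd': 0 ⇒ 10;  out=∅∪out(10)={2}
  fail(18) 'ca': from fail(17)=0 chase 'a': 0 ⇒ 0;  out=∅∪out(0)=∅
  fail(20) 'cd': from fail(17)=0 chase 'd': 0 ⇒ 10;  out=∅∪out(10)={2}
  fail(3) 'bbc': from fail(2)=1 chase 'c': 1→0 ⇒ 17;  out=∅∪out(17)=∅
  fail(6) 'baa': from fail(5)=0 chase 'a': 0 ⇒ 0;  out=∅∪out(0)=∅
  fail(12) 'ddb': from fail(11)=10 chase 'b': 10→0 ⇒ 1;  out=∅∪out(1)=∅
  fail(14) 'ddc': from fail(11)=10 chase 'c': 10→0 ⇒ 17;  out=∅∪out(17)=∅
  fail(19) 'cab': from fail(18)=0 chase 'b': 0 ⇒ 1;  out={5}∪out(1)={5}
  fail(21) 'cdb': from fail(20)=10 chase 'b': 10→0 ⇒ 1;  out=∅∪out(1)=∅
  fail(4) 'bbcb': from fail(3)=17 chase 'b': 17→0 ⇒ 1;  out={0}∪out(1)={0}
  fail(7) 'baaa': from fail(6)=0 chase 'a': 0 ⇒ 0;  out=∅∪out(0)=∅
  fail(13) 'ddbb': from fail(12)=1 chase 'b': 1 ⇒ 2;  out={3}∪out(2)={3,7}
  fail(15) 'ddca': from fail(14)=17 chase 'a': 17 ⇒ 18;  out=∅∪out(18)=∅
  fail(22) 'cdba': from fail(21)=1 chase 'a': 1 ⇒ 5;  out=∅∪out(5)=∅
  fail(8) 'baaab': from fail(7)=0 chase 'b': 0 ⇒ 1;  out=∅∪out(1)=∅
  fail(16) 'ddcaa': from fail(15)=18 chase 'a': 18→0 ⇒ 0;  out={4}∪out(0)={4}
  fail(23) 'cdbaa': from fail(22)=5 chase 'a': 5 ⇒ 6;  out={6}∪out(6)={6}
  fail(9) 'baaabb': from fail(8)=1 chase 'b': 1 ⇒ 2;  out={1}∪out(2)={1,7}

Text stream:
[0] read 'c'  n0⇒n17
[1] read 'd'  n17⇒n20  ** P2@[1:1]
[2] read 'b'  n20⇒n21
[3] read 'a'  n21⇒n22
[4] read 'a'  n22⇒n23  ** P6@[0:4]
[5] read 'c'  n23⇒n17 (fail-walked)
[6] read 'd'  n17⇒n20  ** P2@[6:6]
[7] read 'b'  n20⇒n21
[8] read 'a'  n21⇒n22
[9] read 'a'  n22⇒n23  ** P6@[5:9]
[10] read 'b'  n23⇒n1 (fail-walked)
[11] read 'c'  n1⇒n17 (fail-walked)
[12] read 'b'  n17⇒n1 (fail-walked)
[13] read 'd'  n1⇒n10 (fail-walked)  ** P2@[13:13]
[14] read 'd'  n10⇒n11  ** P2@[14:14]
[15] read 'b'  n11⇒n12
[16] read 'b'  n12⇒n13  ** P3@[13:16],P7@[15:16]
[17] read 'c'  n13⇒n3 (fail-walked)
[18] read 'd'  n3⇒n20 (fail-walked)  ** P2@[18:18]
[19] read 'b'  n20⇒n21
[20] read 'a'  n21⇒n22
[21] read 'a'  n22⇒n23  ** P6@[17:21]
[22] read 'd'  n23⇒n10 (fail-walked)  ** P2@[22:22]
[23] read 'b'  n10⇒n1 (fail-walked)
[24] read 'a'  n1⇒n5
[25] read 'a'  n5⇒n6
[26] read 'a'  n6⇒n7
[27] read 'b'  n7⇒n8
[28] read 'b'  n8⇒n9  ** P1@[23:28],P7@[27:28]
[29] read 'b'  n9⇒n2 (fail-walked)  ** P7@[28:29]
[30] read 'b'  n2⇒n2 (fail-walked)  ** P7@[29:30]
[31] read 'c'  n2⇒n3
[32] read 'c'  n3⇒n17 (fail-walked)

All matches (sorted): [[1,2],[4,6],[6,2],[9,6],[13,2],[14,2],[16,3],[16,7],[18,2],[21,6],[22,2],[28,1],[28,7],[29,7],[30,7]]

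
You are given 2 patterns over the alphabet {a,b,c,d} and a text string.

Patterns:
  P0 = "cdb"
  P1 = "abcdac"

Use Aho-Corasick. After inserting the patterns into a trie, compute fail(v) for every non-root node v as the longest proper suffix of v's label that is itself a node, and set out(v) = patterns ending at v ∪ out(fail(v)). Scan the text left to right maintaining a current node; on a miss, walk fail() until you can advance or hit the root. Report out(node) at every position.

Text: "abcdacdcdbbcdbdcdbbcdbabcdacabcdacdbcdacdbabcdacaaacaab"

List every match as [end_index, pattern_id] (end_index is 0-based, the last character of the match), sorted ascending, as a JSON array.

Construct AC machine:
Trie nodes:
  0='ε' goto a→4 c→1
  1='c' goto d→2
  2='cd' goto b→3
  3='cdb' goto ·  ←P0
  4='a' goto b→5
  5='ab' goto c→6
  6='abc' goto d→7
  7='abcd' goto a→8
  8='abcda' goto c→9
  9='abcdac' goto ·  ←P1

BFS fail/out derivation:
  fail(1) 'c': from fail(0)=0 chase 'c': 0 ⇒ 0;  out=∅∪out(0)=∅
  fail(4) 'a': from fail(0)=0 chase 'a': 0 ⇒ 0;  out=∅∪out(0)=∅
  fail(2) 'cd': from fail(1)=0 chase 'd': 0 ⇒ 0;  out=∅∪out(0)=∅
  fail(5) 'ab': from fail(4)=0 chase 'b': 0 ⇒ 0;  out=∅∪out(0)=∅
  fail(3) 'cdb': from fail(2)=0 chase 'b': 0 ⇒ 0;  out={0}∪out(0)={0}
  fail(6) 'abc': from fail(5)=0 chase 'c': 0 ⇒ 1;  out=∅∪out(1)=∅
  fail(7) 'abcd': from fail(6)=1 chase 'd': 1 ⇒ 2;  out=∅∪out(2)=∅
  fail(8) 'abcda': from fail(7)=2 chase 'a': 2→0 ⇒ 4;  out=∅∪out(4)=∅
  fail(9) 'abcdac': from fail(8)=4 chase 'c': 4→0 ⇒ 1;  out={1}∪out(1)={1}

Run:
pos 0 'a': at 4
pos 1 'b': at 5
pos 2 'c': at 6
pos 3 'd': at 7
pos 4 'a': at 8
pos 5 'c': at 9  → match P1@[0:5]
pos 6 'd': at 2 (fail-walked)
pos 7 'c': at 1 (fail-walked)
pos 8 'd': at 2
pos 9 'b': at 3  → match P0@[7:9]
pos 10 'b': at 0 (fail-walked)
pos 11 'c': at 1
pos 12 'd': at 2
pos 13 'b': at 3  → match P0@[11:13]
pos 14 'd': at 0 (fail-walked)
pos 15 'c': at 1
pos 16 'd': at 2
pos 17 'b': at 3  → match P0@[15:17]
pos 18 'b': at 0 (fail-walked)
pos 19 'c': at 1
pos 20 'd': at 2
pos 21 'b': at 3  → match P0@[19:21]
pos 22 'a': at 4 (fail-walked)
pos 23 'b': at 5
pos 24 'c': at 6
pos 25 'd': at 7
pos 26 'a': at 8
pos 27 'c': at 9  → match P1@[22:27]
pos 28 'a': at 4 (fail-walked)
pos 29 'b': at 5
pos 30 'c': at 6
pos 31 'd': at 7
pos 32 'a': at 8
pos 33 'c': at 9  → match P1@[28:33]
pos 34 'd': at 2 (fail-walked)
pos 35 'b': at 3  → match P0@[33:35]
pos 36 'c': at 1 (fail-walked)
pos 37 'd': at 2
pos 38 'a': at 4 (fail-walked)
pos 39 'c': at 1 (fail-walked)
pos 40 'd': at 2
pos 41 'b': at 3  → match P0@[39:41]
pos 42 'a': at 4 (fail-walked)
pos 43 'b': at 5
pos 44 'c': at 6
pos 45 'd': at 7
pos 46 'a': at 8
pos 47 'c': at 9  → match P1@[42:47]
pos 48 'a': at 4 (fail-walked)
pos 49 'a': at 4 (fail-walked)
pos 50 'a': at 4 (fail-walked)
pos 51 'c': at 1 (fail-walked)
pos 52 'a': at 4 (fail-walked)
pos 53 'a': at 4 (fail-walked)
pos 54 'b': at 5

All matches (sorted): [[5,1],[9,0],[13,0],[17,0],[21,0],[27,1],[33,1],[35,0],[41,0],[47,1]]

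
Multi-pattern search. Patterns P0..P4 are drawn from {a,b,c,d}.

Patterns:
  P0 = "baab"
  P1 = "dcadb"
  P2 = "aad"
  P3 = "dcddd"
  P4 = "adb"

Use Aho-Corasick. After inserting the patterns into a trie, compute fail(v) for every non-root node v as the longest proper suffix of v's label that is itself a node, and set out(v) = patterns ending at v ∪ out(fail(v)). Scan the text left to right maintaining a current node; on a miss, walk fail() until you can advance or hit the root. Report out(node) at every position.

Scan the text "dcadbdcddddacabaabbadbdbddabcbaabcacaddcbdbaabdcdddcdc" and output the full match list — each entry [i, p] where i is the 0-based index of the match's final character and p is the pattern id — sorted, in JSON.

Build automaton:
Trie (insert patterns):
  0='ε' goto a→10 b→1 d→5
  1='b' goto a→2
  2='ba' goto a→3
  3='baa' goto b→4
  4='baab' goto ·  [P0 ends]
  5='d' goto c→6
  6='dc' goto a→7 d→13
  7='dca' goto d→8
  8='dcad' goto b→9
  9='dcadb' goto ·  [P1 ends]
  10='a' goto a→11 d→16
  11='aa' goto d→12
  12='aad' goto ·  [P2 ends]
  13='dcd' goto d→14
  14='dcdd' goto d→15
  15='dcddd' goto ·  [P3 ends]
  16='ad' goto b→17
  17='adb' goto ·  [P4 ends]

Failure links (BFS by depth):
  n1('b'): parent n0 fail=0; on 'b' 0 → fail=0;  out ∅∪∅=∅
  n5('d'): parent n0 fail=0; on 'd' 0 → fail=0;  out ∅∪∅=∅
  n10('a'): parent n0 fail=0; on 'a' 0 → fail=0;  out ∅∪∅=∅
  n2('ba'): parent n1 fail=0; on 'a' 0 → fail=10;  out ∅∪∅=∅
  n6('dc'): parent n5 fail=0; on 'c' 0 → fail=0;  out ∅∪∅=∅
  n11('aa'): parent n10 fail=0; on 'a' 0 → fail=10;  out ∅∪∅=∅
  n16('ad'): parent n10 fail=0; on 'd' 0 → fail=5;  out ∅∪∅=∅
  n3('baa'): parent n2 fail=10; on 'a' 10 → fail=11;  out ∅∪∅=∅
  n7('dca'): parent n6 fail=0; on 'a' 0 → fail=10;  out ∅∪∅=∅
  n12('aad'): parent n11 fail=10; on 'd' 10 → fail=16;  out {2}∪∅={2}
  n13('dcd'): parent n6 fail=0; on 'd' 0 → fail=5;  out ∅∪∅=∅
  n17('adb'): parent n16 fail=5; on 'b' 5→0 → fail=1;  out {4}∪∅={4}
  n4('baab'): parent n3 fail=11; on 'b' 11→10→0 → fail=1;  out {0}∪∅={0}
  n8('dcad'): parent n7 fail=10; on 'd' 10 → fail=16;  out ∅∪∅=∅
  n14('dcdd'): parent n13 fail=5; on 'd' 5→0 → fail=5;  out ∅∪∅=∅
  n9('dcadb'): parent n8 fail=16; on 'b' 16 → fail=17;  out {1}∪{4}={1,4}
  n15('dcddd'): parent n14 fail=5; on 'd' 5→0 → fail=5;  out {3}∪∅={3}

Text stream:
i=0 'd': node 0→5
i=1 'c': node 5→6
i=2 'a': node 6→7
i=3 'd': node 7→8
i=4 'b': node 8→9  → match P1@[0:4],P4@[2:4]
i=5 'd': node 9→5 (via fail)
i=6 'c': node 5→6
i=7 'd': node 6→13
i=8 'd': node 13→14
i=9 'd': node 14→15  → match P3@[5:9]
i=10 'd': node 15→5 (via fail)
i=11 'a': node 5→10 (via fail)
i=12 'c': node 10→0 (via fail)
i=13 'a': node 0→10
i=14 'b': node 10→1 (via fail)
i=15 'a': node 1→2
i=16 'a': node 2→3
i=17 'b': node 3→4  → match P0@[14:17]
i=18 'b': node 4→1 (via fail)
i=19 'a': node 1→2
i=20 'd': node 2→16 (via fail)
i=21 'b': node 16→17  → match P4@[19:21]
i=22 'd': node 17→5 (via fail)
i=23 'b': node 5→1 (via fail)
i=24 'd': node 1→5 (via fail)
i=25 'd': node 5→5 (via fail)
i=26 'a': node 5→10 (via fail)
i=27 'b': node 10→1 (via fail)
i=28 'c': node 1→0 (via fail)
i=29 'b': node 0→1
i=30 'a': node 1→2
i=31 'a': node 2→3
i=32 'b': node 3→4  → match P0@[29:32]
i=33 'c': node 4→0 (via fail)
i=34 'a': node 0→10
i=35 'c': node 10→0 (via fail)
i=36 'a': node 0→10
i=37 'd': node 10→16
i=38 'd': node 16→5 (via fail)
i=39 'c': node 5→6
i=40 'b': node 6→1 (via fail)
i=41 'd': node 1→5 (via fail)
i=42 'b': node 5→1 (via fail)
i=43 'a': node 1→2
i=44 'a': node 2→3
i=45 'b': node 3→4  → match P0@[42:45]
i=46 'd': node 4→5 (via fail)
i=47 'c': node 5→6
i=48 'd': node 6→13
i=49 'd': node 13→14
i=50 'd': node 14→15  → match P3@[46:50]
i=51 'c': node 15→6 (via fail)
i=52 'd': node 6→13
i=53 'c': node 13→6 (via fail)

Result: [[4,1],[4,4],[9,3],[17,0],[21,4],[32,0],[45,0],[50,3]]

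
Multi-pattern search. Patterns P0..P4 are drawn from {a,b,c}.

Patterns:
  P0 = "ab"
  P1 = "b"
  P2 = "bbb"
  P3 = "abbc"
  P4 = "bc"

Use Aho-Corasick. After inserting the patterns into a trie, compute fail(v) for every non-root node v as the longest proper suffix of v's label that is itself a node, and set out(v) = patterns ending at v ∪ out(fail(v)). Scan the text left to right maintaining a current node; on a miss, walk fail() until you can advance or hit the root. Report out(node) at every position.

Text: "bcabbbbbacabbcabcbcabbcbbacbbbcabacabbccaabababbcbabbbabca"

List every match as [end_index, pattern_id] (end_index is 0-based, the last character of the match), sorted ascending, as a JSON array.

Build:
Trie nodes:
  n0 'ε': a→1 b→3
  n1 'a': b→2
  n2 'ab': b→6  [P0 ends]
  n3 'b': b→4 c→8  [P1 ends]
  n4 'bb': b→5
  n5 'bbb': ·  [P2 ends]
  n6 'abb': c→7
  n7 'abbc': ·  [P3 ends]
  n8 'bc': ·  [P4 ends]

BFS fail/out derivation:
  n1('a'): parent n0 fail=0; on 'a' 0 → fail=0;  out ∅∪∅=∅
  n3('b'): parent n0 fail=0; on 'b' 0 → fail=0;  out {1}∪∅={1}
  n2('ab'): parent n1 fail=0; on 'b' 0 → fail=3;  out {0}∪{1}={0,1}
  n4('bb'): parent n3 fail=0; on 'b' 0 → fail=3;  out ∅∪{1}={1}
  n8('bc'): parent n3 fail=0; on 'c' 0 → fail=0;  out {4}∪∅={4}
  n5('bbb'): parent n4 fail=3; on 'b' 3 → fail=4;  out {2}∪{1}={1,2}
  n6('abb'): parent n2 fail=3; on 'b' 3 → fail=4;  out ∅∪{1}={1}
  n7('abbc'): parent n6 fail=4; on 'c' 4→3 → fail=8;  out {3}∪{4}={3,4}

Scan:
[0] read 'b'  n0⇒n3  → match P1@[0:0]
[1] read 'c'  n3⇒n8  → match P4@[0:1]
[2] read 'a'  n8⇒n1 (via fail)
[3] read 'b'  n1⇒n2  → match P0@[2:3],P1@[3:3]
[4] read 'b'  n2⇒n6  → match P1@[4:4]
[5] read 'b'  n6⇒n5 (via fail)  → match P1@[5:5],P2@[3:5]
[6] read 'b'  n5⇒n5 (via fail)  → match P1@[6:6],P2@[4:6]
[7] read 'b'  n5⇒n5 (via fail)  → match P1@[7:7],P2@[5:7]
[8] read 'a'  n5⇒n1 (via fail)
[9] read 'c'  n1⇒n0 (via fail)
[10] read 'a'  n0⇒n1
[11] read 'b'  n1⇒n2  → match P0@[10:11],P1@[11:11]
[12] read 'b'  n2⇒n6  → match P1@[12:12]
[13] read 'c'  n6⇒n7  → match P3@[10:13],P4@[12:13]
[14] read 'a'  n7⇒n1 (via fail)
[15] read 'b'  n1⇒n2  → match P0@[14:15],P1@[15:15]
[16] read 'c'  n2⇒n8 (via fail)  → match P4@[15:16]
[17] read 'b'  n8⇒n3 (via fail)  → match P1@[17:17]
[18] read 'c'  n3⇒n8  → match P4@[17:18]
[19] read 'a'  n8⇒n1 (via fail)
[20] read 'b'  n1⇒n2  → match P0@[19:20],P1@[20:20]
[21] read 'b'  n2⇒n6  → match P1@[21:21]
[22] read 'c'  n6⇒n7  → match P3@[19:22],P4@[21:22]
[23] read 'b'  n7⇒n3 (via fail)  → match P1@[23:23]
[24] read 'b'  n3⇒n4  → match P1@[24:24]
[25] read 'a'  n4⇒n1 (via fail)
[26] read 'c'  n1⇒n0 (via fail)
[27] read 'b'  n0⇒n3  → match P1@[27:27]
[28] read 'b'  n3⇒n4  → match P1@[28:28]
[29] read 'b'  n4⇒n5  → match P1@[29:29],P2@[27:29]
[30] read 'c'  n5⇒n8 (via fail)  → match P4@[29:30]
[31] read 'a'  n8⇒n1 (via fail)
[32] read 'b'  n1⇒n2  → match P0@[31:32],P1@[32:32]
[33] read 'a'  n2⇒n1 (via fail)
[34] read 'c'  n1⇒n0 (via fail)
[35] read 'a'  n0⇒n1
[36] read 'b'  n1⇒n2  → match P0@[35:36],P1@[36:36]
[37] read 'b'  n2⇒n6  → match P1@[37:37]
[38] read 'c'  n6⇒n7  → match P3@[35:38],P4@[37:38]
[39] read 'c'  n7⇒n0 (via fail)
[40] read 'a'  n0⇒n1
[41] read 'a'  n1⇒n1 (via fail)
[42] read 'b'  n1⇒n2  → match P0@[41:42],P1@[42:42]
[43] read 'a'  n2⇒n1 (via fail)
[44] read 'b'  n1⇒n2  → match P0@[43:44],P1@[44:44]
[45] read 'a'  n2⇒n1 (via fail)
[46] read 'b'  n1⇒n2  → match P0@[45:46],P1@[46:46]
[47] read 'b'  n2⇒n6  → match P1@[47:47]
[48] read 'c'  n6⇒n7  → match P3@[45:48],P4@[47:48]
[49] read 'b'  n7⇒n3 (via fail)  → match P1@[49:49]
[50] read 'a'  n3⇒n1 (via fail)
[51] read 'b'  n1⇒n2  → match P0@[50:51],P1@[51:51]
[52] read 'b'  n2⇒n6  → match P1@[52:52]
[53] read 'b'  n6⇒n5 (via fail)  → match P1@[53:53],P2@[51:53]
[54] read 'a'  n5⇒n1 (via fail)
[55] read 'b'  n1⇒n2  → match P0@[54:55],P1@[55:55]
[56] read 'c'  n2⇒n8 (via fail)  → match P4@[55:56]
[57] read 'a'  n8⇒n1 (via fail)

Matches: [[0,1],[1,4],[3,0],[3,1],[4,1],[5,1],[5,2],[6,1],[6,2],[7,1],[7,2],[11,0],[11,1],[12,1],[13,3],[13,4],[15,0],[15,1],[16,4],[17,1],[18,4],[20,0],[20,1],[21,1],[22,3],[22,4],[23,1],[24,1],[27,1],[28,1],[29,1],[29,2],[30,4],[32,0],[32,1],[36,0],[36,1],[37,1],[38,3],[38,4],[42,0],[42,1],[44,0],[44,1],[46,0],[46,1],[47,1],[48,3],[48,4],[49,1],[51,0],[51,1],[52,1],[53,1],[53,2],[55,0],[55,1],[56,4]]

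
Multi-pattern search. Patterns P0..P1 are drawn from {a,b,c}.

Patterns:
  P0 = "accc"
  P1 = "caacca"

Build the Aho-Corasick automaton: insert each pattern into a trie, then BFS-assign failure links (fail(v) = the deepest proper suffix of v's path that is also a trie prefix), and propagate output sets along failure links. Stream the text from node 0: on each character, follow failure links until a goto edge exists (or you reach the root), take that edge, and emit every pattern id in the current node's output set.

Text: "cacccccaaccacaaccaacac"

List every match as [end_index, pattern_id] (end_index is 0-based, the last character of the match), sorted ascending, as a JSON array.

Build:
Trie nodes:
  n0 'ε': a→1 c→5
  n1 'a': c→2
  n2 'ac': c→3
  n3 'acc': c→4
  n4 'accc': ·  ←P0
  n5 'c': a→6
  n6 'ca': a→7
  n7 'caa': c→8
  n8 'caac': c→9
  n9 'caacc': a→10
  n10 'caacca': ·  ←P1

BFS fail/out derivation:
  n1('a'): parent n0 fail=0; on 'a' 0 → fail=0;  out ∅∪∅=∅
  n5('c'): parent n0 fail=0; on 'c' 0 → fail=0;  out ∅∪∅=∅
  n2('ac'): parent n1 fail=0; on 'c' 0 → fail=5;  out ∅∪∅=∅
  n6('ca'): parent n5 fail=0; on 'a' 0 → fail=1;  out ∅∪∅=∅
  n3('acc'): parent n2 fail=5; on 'c' 5→0 → fail=5;  out ∅∪∅=∅
  n7('caa'): parent n6 fail=1; on 'a' 1→0 → fail=1;  out ∅∪∅=∅
  n4('accc'): parent n3 fail=5; on 'c' 5→0 → fail=5;  out {0}∪∅={0}
  n8('caac'): parent n7 fail=1; on 'c' 1 → fail=2;  out ∅∪∅=∅
  n9('caacc'): parent n8 fail=2; on 'c' 2 → fail=3;  out ∅∪∅=∅
  n10('caacca'): parent n9 fail=3; on 'a' 3→5 → fail=6;  out {1}∪∅={1}

Run:
pos 0 'c': at 5
pos 1 'a': at 6
pos 2 'c': at 2 (via fail)
pos 3 'c': at 3
pos 4 'c': at 4  → match P0@[1:4]
pos 5 'c': at 5 (via fail)
pos 6 'c': at 5 (via fail)
pos 7 'a': at 6
pos 8 'a': at 7
pos 9 'c': at 8
pos 10 'c': at 9
pos 11 'a': at 10  → match P1@[6:11]
pos 12 'c': at 2 (via fail)
pos 13 'a': at 6 (via fail)
pos 14 'a': at 7
pos 15 'c': at 8
pos 16 'c': at 9
pos 17 'a': at 10  → match P1@[12:17]
pos 18 'a': at 7 (via fail)
pos 19 'c': at 8
pos 20 'a': at 6 (via fail)
pos 21 'c': at 2 (via fail)

All matches (sorted): [[4,0],[11,1],[17,1]]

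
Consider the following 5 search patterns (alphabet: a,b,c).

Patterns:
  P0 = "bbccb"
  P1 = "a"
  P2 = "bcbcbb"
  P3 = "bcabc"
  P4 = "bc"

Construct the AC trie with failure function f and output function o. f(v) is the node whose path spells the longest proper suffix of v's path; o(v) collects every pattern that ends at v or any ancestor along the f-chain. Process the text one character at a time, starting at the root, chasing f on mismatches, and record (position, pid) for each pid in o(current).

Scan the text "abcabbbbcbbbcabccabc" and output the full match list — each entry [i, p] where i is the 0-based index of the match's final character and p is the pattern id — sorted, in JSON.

Build:
Trie nodes:
  n0 'ε': a→6 b→1
  n1 'b': b→2 c→7
  n2 'bb': c→3
  n3 'bbc': c→4
  n4 'bbcc': b→5
  n5 'bbccb': ·  ←P0
  n6 'a': ·  ←P1
  n7 'bc': a→12 b→8  ←P4
  n8 'bcb': c→9
  n9 'bcbc': b→10
  n10 'bcbcb': b→11
  n11 'bcbcbb': ·  ←P2
  n12 'bca': b→13
  n13 'bcab': c→14
  n14 'bcabc': ·  ←P3

Failure links (BFS by depth):
  fail(1) 'b': from fail(0)=0 chase 'b': 0 ⇒ 0;  out=∅∪out(0)=∅
  fail(6) 'a': from fail(0)=0 chase 'a': 0 ⇒ 0;  out={1}∪out(0)={1}
  fail(2) 'bb': from fail(1)=0 chase 'b': 0 ⇒ 1;  out=∅∪out(1)=∅
  fail(7) 'bc': from fail(1)=0 chase 'c': 0 ⇒ 0;  out={4}∪out(0)={4}
  fail(3) 'bbc': from fail(2)=1 chase 'c': 1 ⇒ 7;  out=∅∪out(7)={4}
  fail(8) 'bcb': from fail(7)=0 chase 'b': 0 ⇒ 1;  out=∅∪out(1)=∅
  fail(12) 'bca': from fail(7)=0 chase 'a': 0 ⇒ 6;  out=∅∪out(6)={1}
  fail(4) 'bbcc': from fail(3)=7 chase 'c': 7→0 ⇒ 0;  out=∅∪out(0)=∅
  fail(9) 'bcbc': from fail(8)=1 chase 'c': 1 ⇒ 7;  out=∅∪out(7)={4}
  fail(13) 'bcab': from fail(12)=6 chase 'b': 6→0 ⇒ 1;  out=∅∪out(1)=∅
  fail(5) 'bbccb': from fail(4)=0 chase 'b': 0 ⇒ 1;  out={0}∪out(1)={0}
  fail(10) 'bcbcb': from fail(9)=7 chase 'b': 7 ⇒ 8;  out=∅∪out(8)=∅
  fail(14) 'bcabc': from fail(13)=1 chase 'c': 1 ⇒ 7;  out={3}∪out(7)={3,4}
  fail(11) 'bcbcbb': from fail(10)=8 chase 'b': 8→1 ⇒ 2;  out={2}∪out(2)={2}

Run:
i=0 'a': node 0→6  ** P1@[0:0]
i=1 'b': node 6→1 (via fail)
i=2 'c': node 1→7  ** P4@[1:2]
i=3 'a': node 7→12  ** P1@[3:3]
i=4 'b': node 12→13
i=5 'b': node 13→2 (via fail)
i=6 'b': node 2→2 (via fail)
i=7 'b': node 2→2 (via fail)
i=8 'c': node 2→3  ** P4@[7:8]
i=9 'b': node 3→8 (via fail)
i=10 'b': node 8→2 (via fail)
i=11 'b': node 2→2 (via fail)
i=12 'c': node 2→3  ** P4@[11:12]
i=13 'a': node 3→12 (via fail)  ** P1@[13:13]
i=14 'b': node 12→13
i=15 'c': node 13→14  ** P3@[11:15],P4@[14:15]
i=16 'c': node 14→0 (via fail)
i=17 'a': node 0→6  ** P1@[17:17]
i=18 'b': node 6→1 (via fail)
i=19 'c': node 1→7  ** P4@[18:19]

Matches: [[0,1],[2,4],[3,1],[8,4],[12,4],[13,1],[15,3],[15,4],[17,1],[19,4]]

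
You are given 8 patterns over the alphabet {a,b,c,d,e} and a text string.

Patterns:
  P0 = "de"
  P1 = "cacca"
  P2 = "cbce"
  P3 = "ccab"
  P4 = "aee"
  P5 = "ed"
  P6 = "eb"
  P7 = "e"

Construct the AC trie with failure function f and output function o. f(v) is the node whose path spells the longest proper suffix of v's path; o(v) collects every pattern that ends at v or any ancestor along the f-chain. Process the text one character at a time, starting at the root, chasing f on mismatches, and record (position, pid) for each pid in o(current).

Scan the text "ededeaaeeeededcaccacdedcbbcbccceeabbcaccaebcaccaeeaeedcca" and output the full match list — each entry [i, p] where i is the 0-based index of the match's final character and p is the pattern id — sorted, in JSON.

Construct AC machine:
Trie nodes:
  0='ε' goto a→14 c→3 d→1 e→17
  1='d' goto e→2
  2='de' goto ·  ←P0
  3='c' goto a→4 b→8 c→11
  4='ca' goto c→5
  5='cac' goto c→6
  6='cacc' goto a→7
  7='cacca' goto ·  ←P1
  8='cb' goto c→9
  9='cbc' goto e→10
  10='cbce' goto ·  ←P2
  11='cc' goto a→12
  12='cca' goto b→13
  13='ccab' goto ·  ←P3
  14='a' goto e→15
  15='ae' goto e→16
  16='aee' goto ·  ←P4
  17='e' goto b→19 d→18  ←P7
  18='ed' goto ·  ←P5
  19='eb' goto ·  ←P6

Failure links (BFS by depth):
  fail(1) 'd': from fail(0)=0 chase 'd': 0 ⇒ 0;  out=∅∪out(0)=∅
  fail(3) 'c': from fail(0)=0 chase 'c': 0 ⇒ 0;  out=∅∪out(0)=∅
  fail(14) 'a': from fail(0)=0 chase 'a': 0 ⇒ 0;  out=∅∪out(0)=∅
  fail(17) 'e': from fail(0)=0 chase 'e': 0 ⇒ 0;  out={7}∪out(0)={7}
  fail(2) 'de': from fail(1)=0 chase 'e': 0 ⇒ 17;  out={0}∪out(17)={0,7}
  fail(4) 'ca': from fail(3)=0 chase 'a': 0 ⇒ 14;  out=∅∪out(14)=∅
  fail(8) 'cb': from fail(3)=0 chase 'b': 0 ⇒ 0;  out=∅∪out(0)=∅
  fail(11) 'cc': from fail(3)=0 chase 'c': 0 ⇒ 3;  out=∅∪out(3)=∅
  fail(15) 'ae': from fail(14)=0 chase 'e': 0 ⇒ 17;  out=∅∪out(17)={7}
  fail(18) 'ed': from fail(17)=0 chase 'd': 0 ⇒ 1;  out={5}∪out(1)={5}
  fail(19) 'eb': from fail(17)=0 chase 'b': 0 ⇒ 0;  out={6}∪out(0)={6}
  fail(5) 'cac': from fail(4)=14 chase 'c': 14→0 ⇒ 3;  out=∅∪out(3)=∅
  fail(9) 'cbc': from fail(8)=0 chase 'c': 0 ⇒ 3;  out=∅∪out(3)=∅
  fail(12) 'cca': from fail(11)=3 chase 'a': 3 ⇒ 4;  out=∅∪out(4)=∅
  fail(16) 'aee': from fail(15)=17 chase 'e': 17→0 ⇒ 17;  out={4}∪out(17)={4,7}
  fail(6) 'cacc': from fail(5)=3 chase 'c': 3 ⇒ 11;  out=∅∪out(11)=∅
  fail(10) 'cbce': from fail(9)=3 chase 'e': 3→0 ⇒ 17;  out={2}∪out(17)={2,7}
  fail(13) 'ccab': from fail(12)=4 chase 'b': 4→14→0 ⇒ 0;  out={3}∪out(0)={3}
  fail(7) 'cacca': from fail(6)=11 chase 'a': 11 ⇒ 12;  out={1}∪out(12)={1}

Text stream:
[0] read 'e'  n0⇒n17  ** P7@[0:0]
[1] read 'd'  n17⇒n18  ** P5@[0:1]
[2] read 'e'  n18⇒n2 (via fail)  ** P0@[1:2],P7@[2:2]
[3] read 'd'  n2⇒n18 (via fail)  ** P5@[2:3]
[4] read 'e'  n18⇒n2 (via fail)  ** P0@[3:4],P7@[4:4]
[5] read 'a'  n2⇒n14 (via fail)
[6] read 'a'  n14⇒n14 (via fail)
[7] read 'e'  n14⇒n15  ** P7@[7:7]
[8] read 'e'  n15⇒n16  ** P4@[6:8],P7@[8:8]
[9] read 'e'  n16⇒n17 (via fail)  ** P7@[9:9]
[10] read 'e'  n17⇒n17 (via fail)  ** P7@[10:10]
[11] read 'd'  n17⇒n18  ** P5@[10:11]
[12] read 'e'  n18⇒n2 (via fail)  ** P0@[11:12],P7@[12:12]
[13] read 'd'  n2⇒n18 (via fail)  ** P5@[12:13]
[14] read 'c'  n18⇒n3 (via fail)
[15] read 'a'  n3⇒n4
[16] read 'c'  n4⇒n5
[17] read 'c'  n5⇒n6
[18] read 'a'  n6⇒n7  ** P1@[14:18]
[19] read 'c'  n7⇒n5 (via fail)
[20] read 'd'  n5⇒n1 (via fail)
[21] read 'e'  n1⇒n2  ** P0@[20:21],P7@[21:21]
[22] read 'd'  n2⇒n18 (via fail)  ** P5@[21:22]
[23] read 'c'  n18⇒n3 (via fail)
[24] read 'b'  n3⇒n8
[25] read 'b'  n8⇒n0 (via fail)
[26] read 'c'  n0⇒n3
[27] read 'b'  n3⇒n8
[28] read 'c'  n8⇒n9
[29] read 'c'  n9⇒n11 (via fail)
[30] read 'c'  n11⇒n11 (via fail)
[31] read 'e'  n11⇒n17 (via fail)  ** P7@[31:31]
[32] read 'e'  n17⇒n17 (via fail)  ** P7@[32:32]
[33] read 'a'  n17⇒n14 (via fail)
[34] read 'b'  n14⇒n0 (via fail)
[35] read 'b'  n0⇒n0
[36] read 'c'  n0⇒n3
[37] read 'a'  n3⇒n4
[38] read 'c'  n4⇒n5
[39] read 'c'  n5⇒n6
[40] read 'a'  n6⇒n7  ** P1@[36:40]
[41] read 'e'  n7⇒n15 (via fail)  ** P7@[41:41]
[42] read 'b'  n15⇒n19 (via fail)  ** P6@[41:42]
[43] read 'c'  n19⇒n3 (via fail)
[44] read 'a'  n3⇒n4
[45] read 'c'  n4⇒n5
[46] read 'c'  n5⇒n6
[47] read 'a'  n6⇒n7  ** P1@[43:47]
[48] read 'e'  n7⇒n15 (via fail)  ** P7@[48:48]
[49] read 'e'  n15⇒n16  ** P4@[47:49],P7@[49:49]
[50] read 'a'  n16⇒n14 (via fail)
[51] read 'e'  n14⇒n15  ** P7@[51:51]
[52] read 'e'  n15⇒n16  ** P4@[50:52],P7@[52:52]
[53] read 'd'  n16⇒n18 (via fail)  ** P5@[52:53]
[54] read 'c'  n18⇒n3 (via fail)
[55] read 'c'  n3⇒n11
[56] read 'a'  n11⇒n12

Result: [[0,7],[1,5],[2,0],[2,7],[3,5],[4,0],[4,7],[7,7],[8,4],[8,7],[9,7],[10,7],[11,5],[12,0],[12,7],[13,5],[18,1],[21,0],[21,7],[22,5],[31,7],[32,7],[40,1],[41,7],[42,6],[47,1],[48,7],[49,4],[49,7],[51,7],[52,4],[52,7],[53,5]]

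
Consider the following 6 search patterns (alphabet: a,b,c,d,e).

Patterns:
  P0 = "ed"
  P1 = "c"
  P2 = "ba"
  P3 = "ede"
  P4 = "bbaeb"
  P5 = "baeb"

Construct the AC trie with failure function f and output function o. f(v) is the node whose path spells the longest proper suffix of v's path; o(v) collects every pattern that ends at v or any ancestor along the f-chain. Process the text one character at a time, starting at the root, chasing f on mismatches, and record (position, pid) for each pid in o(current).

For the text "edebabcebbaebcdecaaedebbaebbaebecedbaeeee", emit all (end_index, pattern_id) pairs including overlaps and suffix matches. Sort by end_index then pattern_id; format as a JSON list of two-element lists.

Construct AC machine:
Trie (insert patterns):
  0='ε' goto b→4 c→3 e→1
  1='e' goto d→2
  2='ed' goto e→6  [P0 ends]
  3='c' goto ·  [P1 ends]
  4='b' goto a→5 b→7
  5='ba' goto e→11  [P2 ends]
  6='ede' goto ·  [P3 ends]
  7='bb' goto a→8
  8='bba' goto e→9
  9='bbae' goto b→10
  10='bbaeb' goto ·  [P4 ends]
  11='bae' goto b→12
  12='baeb' goto ·  [P5 ends]

BFS fail/out derivation:
  n1('e'): parent n0 fail=0; on 'e' 0 → fail=0;  out ∅∪∅=∅
  n3('c'): parent n0 fail=0; on 'c' 0 → fail=0;  out {1}∪∅={1}
  n4('b'): parent n0 fail=0; on 'b' 0 → fail=0;  out ∅∪∅=∅
  n2('ed'): parent n1 fail=0; on 'd' 0 → fail=0;  out {0}∪∅={0}
  n5('ba'): parent n4 fail=0; on 'a' 0 → fail=0;  out {2}∪∅={2}
  n7('bb'): parent n4 fail=0; on 'b' 0 → fail=4;  out ∅∪∅=∅
  n6('ede'): parent n2 fail=0; on 'e' 0 → fail=1;  out {3}∪∅={3}
  n8('bba'): parent n7 fail=4; on 'a' 4 → fail=5;  out ∅∪{2}={2}
  n11('bae'): parent n5 fail=0; on 'e' 0 → fail=1;  out ∅∪∅=∅
  n9('bbae'): parent n8 fail=5; on 'e' 5 → fail=11;  out ∅∪∅=∅
  n12('baeb'): parent n11 fail=1; on 'b' 1→0 → fail=4;  out {5}∪∅={5}
  n10('bbaeb'): parent n9 fail=11; on 'b' 11 → fail=12;  out {4}∪{5}={4,5}

Run:
i=0 'e': node 0→1
i=1 'd': node 1→2  emit P0@[0:1]
i=2 'e': node 2→6  emit P3@[0:2]
i=3 'b': node 6→4 (via fail)
i=4 'a': node 4→5  emit P2@[3:4]
i=5 'b': node 5→4 (via fail)
i=6 'c': node 4→3 (via fail)  emit P1@[6:6]
i=7 'e': node 3→1 (via fail)
i=8 'b': node 1→4 (via fail)
i=9 'b': node 4→7
i=10 'a': node 7→8  emit P2@[9:10]
i=11 'e': node 8→9
i=12 'b': node 9→10  emit P4@[8:12],P5@[9:12]
i=13 'c': node 10→3 (via fail)  emit P1@[13:13]
i=14 'd': node 3→0 (via fail)
i=15 'e': node 0→1
i=16 'c': node 1→3 (via fail)  emit P1@[16:16]
i=17 'a': node 3→0 (via fail)
i=18 'a': node 0→0
i=19 'e': node 0→1
i=20 'd': node 1→2  emit P0@[19:20]
i=21 'e': node 2→6  emit P3@[19:21]
i=22 'b': node 6→4 (via fail)
i=23 'b': node 4→7
i=24 'a': node 7→8  emit P2@[23:24]
i=25 'e': node 8→9
i=26 'b': node 9→10  emit P4@[22:26],P5@[23:26]
i=27 'b': node 10→7 (via fail)
i=28 'a': node 7→8  emit P2@[27:28]
i=29 'e': node 8→9
i=30 'b': node 9→10  emit P4@[26:30],P5@[27:30]
i=31 'e': node 10→1 (via fail)
i=32 'c': node 1→3 (via fail)  emit P1@[32:32]
i=33 'e': node 3→1 (via fail)
i=34 'd': node 1→2  emit P0@[33:34]
i=35 'b': node 2→4 (via fail)
i=36 'a': node 4→5  emit P2@[35:36]
i=37 'e': node 5→11
i=38 'e': node 11→1 (via fail)
i=39 'e': node 1→1 (via fail)
i=40 'e': node 1→1 (via fail)

Result: [[1,0],[2,3],[4,2],[6,1],[10,2],[12,4],[12,5],[13,1],[16,1],[20,0],[21,3],[24,2],[26,4],[26,5],[28,2],[30,4],[30,5],[32,1],[34,0],[36,2]]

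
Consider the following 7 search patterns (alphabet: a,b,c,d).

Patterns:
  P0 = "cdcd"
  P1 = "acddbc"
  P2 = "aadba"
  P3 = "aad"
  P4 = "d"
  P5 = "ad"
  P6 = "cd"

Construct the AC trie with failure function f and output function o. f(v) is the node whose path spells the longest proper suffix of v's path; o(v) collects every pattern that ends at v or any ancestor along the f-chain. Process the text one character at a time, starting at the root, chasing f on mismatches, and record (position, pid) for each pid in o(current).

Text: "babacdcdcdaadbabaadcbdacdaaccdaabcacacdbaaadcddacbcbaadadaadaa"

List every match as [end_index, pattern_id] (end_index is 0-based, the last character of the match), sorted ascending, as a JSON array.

Build:
Trie (insert patterns):
  n0 'ε': a→5 c→1 d→15
  n1 'c': d→2
  n2 'cd': c→3  [P6 ends]
  n3 'cdc': d→4
  n4 'cdcd': ·  [P0 ends]
  n5 'a': a→11 c→6 d→16
  n6 'ac': d→7
  n7 'acd': d→8
  n8 'acdd': b→9
  n9 'acddb': c→10
  n10 'acddbc': ·  [P1 ends]
  n11 'aa': d→12
  n12 'aad': b→13  [P3 ends]
  n13 'aadb': a→14
  n14 'aadba': ·  [P2 ends]
  n15 'd': ·  [P4 ends]
  n16 'ad': ·  [P5 ends]

BFS fail/out derivation:
  n1('c'): parent n0 fail=0; on 'c' 0 → fail=0;  out ∅∪∅=∅
  n5('a'): parent n0 fail=0; on 'a' 0 → fail=0;  out ∅∪∅=∅
  n15('d'): parent n0 fail=0; on 'd' 0 → fail=0;  out {4}∪∅={4}
  n2('cd'): parent n1 fail=0; on 'd' 0 → fail=15;  out {6}∪{4}={4,6}
  n6('ac'): parent n5 fail=0; on 'c' 0 → fail=1;  out ∅∪∅=∅
  n11('aa'): parent n5 fail=0; on 'a' 0 → fail=5;  out ∅∪∅=∅
  n16('ad'): parent n5 fail=0; on 'd' 0 → fail=15;  out {5}∪{4}={4,5}
  n3('cdc'): parent n2 fail=15; on 'c' 15→0 → fail=1;  out ∅∪∅=∅
  n7('acd'): parent n6 fail=1; on 'd' 1 → fail=2;  out ∅∪{4,6}={4,6}
  n12('aad'): parent n11 fail=5; on 'd' 5 → fail=16;  out {3}∪{4,5}={3,4,5}
  n4('cdcd'): parent n3 fail=1; on 'd' 1 → fail=2;  out {0}∪{4,6}={0,4,6}
  n8('acdd'): parent n7 fail=2; on 'd' 2→15→0 → fail=15;  out ∅∪{4}={4}
  n13('aadb'): parent n12 fail=16; on 'b' 16→15→0 → fail=0;  out ∅∪∅=∅
  n9('acddb'): parent n8 fail=15; on 'b' 15→0 → fail=0;  out ∅∪∅=∅
  n14('aadba'): parent n13 fail=0; on 'a' 0 → fail=5;  out {2}∪∅={2}
  n10('acddbc'): parent n9 fail=0; on 'c' 0 → fail=1;  out {1}∪∅={1}

Text stream:
pos 0 'b': at 0
pos 1 'a': at 5
pos 2 'b': at 0 (via fail)
pos 3 'a': at 5
pos 4 'c': at 6
pos 5 'd': at 7  → match P4@[5:5],P6@[4:5]
pos 6 'c': at 3 (via fail)
pos 7 'd': at 4  → match P0@[4:7],P4@[7:7],P6@[6:7]
pos 8 'c': at 3 (via fail)
pos 9 'd': at 4  → match P0@[6:9],P4@[9:9],P6@[8:9]
pos 10 'a': at 5 (via fail)
pos 11 'a': at 11
pos 12 'd': at 12  → match P3@[10:12],P4@[12:12],P5@[11:12]
pos 13 'b': at 13
pos 14 'a': at 14  → match P2@[10:14]
pos 15 'b': at 0 (via fail)
pos 16 'a': at 5
pos 17 'a': at 11
pos 18 'd': at 12  → match P3@[16:18],P4@[18:18],P5@[17:18]
pos 19 'c': at 1 (via fail)
pos 20 'b': at 0 (via fail)
pos 21 'd': at 15  → match P4@[21:21]
pos 22 'a': at 5 (via fail)
pos 23 'c': at 6
pos 24 'd': at 7  → match P4@[24:24],P6@[23:24]
pos 25 'a': at 5 (via fail)
pos 26 'a': at 11
pos 27 'c': at 6 (via fail)
pos 28 'c': at 1 (via fail)
pos 29 'd': at 2  → match P4@[29:29],P6@[28:29]
pos 30 'a': at 5 (via fail)
pos 31 'a': at 11
pos 32 'b': at 0 (via fail)
pos 33 'c': at 1
pos 34 'a': at 5 (via fail)
pos 35 'c': at 6
pos 36 'a': at 5 (via fail)
pos 37 'c': at 6
pos 38 'd': at 7  → match P4@[38:38],P6@[37:38]
pos 39 'b': at 0 (via fail)
pos 40 'a': at 5
pos 41 'a': at 11
pos 42 'a': at 11 (via fail)
pos 43 'd': at 12  → match P3@[41:43],P4@[43:43],P5@[42:43]
pos 44 'c': at 1 (via fail)
pos 45 'd': at 2  → match P4@[45:45],P6@[44:45]
pos 46 'd': at 15 (via fail)  → match P4@[46:46]
pos 47 'a': at 5 (via fail)
pos 48 'c': at 6
pos 49 'b': at 0 (via fail)
pos 50 'c': at 1
pos 51 'b': at 0 (via fail)
pos 52 'a': at 5
pos 53 'a': at 11
pos 54 'd': at 12  → match P3@[52:54],P4@[54:54],P5@[53:54]
pos 55 'a': at 5 (via fail)
pos 56 'd': at 16  → match P4@[56:56],P5@[55:56]
pos 57 'a': at 5 (via fail)
pos 58 'a': at 11
pos 59 'd': at 12  → match P3@[57:59],P4@[59:59],P5@[58:59]
pos 60 'a': at 5 (via fail)
pos 61 'a': at 11

Matches: [[5,4],[5,6],[7,0],[7,4],[7,6],[9,0],[9,4],[9,6],[12,3],[12,4],[12,5],[14,2],[18,3],[18,4],[18,5],[21,4],[24,4],[24,6],[29,4],[29,6],[38,4],[38,6],[43,3],[43,4],[43,5],[45,4],[45,6],[46,4],[54,3],[54,4],[54,5],[56,4],[56,5],[59,3],[59,4],[59,5]]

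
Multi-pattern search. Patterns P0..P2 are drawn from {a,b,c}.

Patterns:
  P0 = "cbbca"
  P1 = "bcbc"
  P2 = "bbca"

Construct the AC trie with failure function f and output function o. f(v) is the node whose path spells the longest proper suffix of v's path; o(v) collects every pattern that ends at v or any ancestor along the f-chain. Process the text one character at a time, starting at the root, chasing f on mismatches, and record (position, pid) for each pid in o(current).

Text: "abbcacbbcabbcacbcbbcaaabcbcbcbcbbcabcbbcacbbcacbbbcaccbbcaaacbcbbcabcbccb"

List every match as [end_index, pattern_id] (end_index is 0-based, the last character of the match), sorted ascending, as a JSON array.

Build automaton:
Trie nodes:
  0='ε' goto b→6 c→1
  1='c' goto b→2
  2='cb' goto b→3
  3='cbb' goto c→4
  4='cbbc' goto a→5
  5='cbbca' goto ·  [P0 ends]
  6='b' goto b→10 c→7
  7='bc' goto b→8
  8='bcb' goto c→9
  9='bcbc' goto ·  [P1 ends]
  10='bb' goto c→11
  11='bbc' goto a→12
  12='bbca' goto ·  [P2 ends]

Failure links (BFS by depth):
  n1('c'): parent n0 fail=0; on 'c' 0 → fail=0;  out ∅∪∅=∅
  n6('b'): parent n0 fail=0; on 'b' 0 → fail=0;  out ∅∪∅=∅
  n2('cb'): parent n1 fail=0; on 'b' 0 → fail=6;  out ∅∪∅=∅
  n7('bc'): parent n6 fail=0; on 'c' 0 → fail=1;  out ∅∪∅=∅
  n10('bb'): parent n6 fail=0; on 'b' 0 → fail=6;  out ∅∪∅=∅
  n3('cbb'): parent n2 fail=6; on 'b' 6 → fail=10;  out ∅∪∅=∅
  n8('bcb'): parent n7 fail=1; on 'b' 1 → fail=2;  out ∅∪∅=∅
  n11('bbc'): parent n10 fail=6; on 'c' 6 → fail=7;  out ∅∪∅=∅
  n4('cbbc'): parent n3 fail=10; on 'c' 10 → fail=11;  out ∅∪∅=∅
  n9('bcbc'): parent n8 fail=2; on 'c' 2→6 → fail=7;  out {1}∪∅={1}
  n12('bbca'): parent n11 fail=7; on 'a' 7→1→0 → fail=0;  out {2}∪∅={2}
  n5('cbbca'): parent n4 fail=11; on 'a' 11 → fail=12;  out {0}∪{2}={0,2}

Scan:
pos 0 'a': at 0
pos 1 'b': at 6
pos 2 'b': at 10
pos 3 'c': at 11
pos 4 'a': at 12  → match P2@[1:4]
pos 5 'c': at 1 ·f
pos 6 'b': at 2
pos 7 'b': at 3
pos 8 'c': at 4
pos 9 'a': at 5  → match P0@[5:9],P2@[6:9]
pos 10 'b': at 6 ·f
pos 11 'b': at 10
pos 12 'c': at 11
pos 13 'a': at 12  → match P2@[10:13]
pos 14 'c': at 1 ·f
pos 15 'b': at 2
pos 16 'c': at 7 ·f
pos 17 'b': at 8
pos 18 'b': at 3 ·f
pos 19 'c': at 4
pos 20 'a': at 5  → match P0@[16:20],P2@[17:20]
pos 21 'a': at 0 ·f
pos 22 'a': at 0
pos 23 'b': at 6
pos 24 'c': at 7
pos 25 'b': at 8
pos 26 'c': at 9  → match P1@[23:26]
pos 27 'b': at 8 ·f
pos 28 'c': at 9  → match P1@[25:28]
pos 29 'b': at 8 ·f
pos 30 'c': at 9  → match P1@[27:30]
pos 31 'b': at 8 ·f
pos 32 'b': at 3 ·f
pos 33 'c': at 4
pos 34 'a': at 5  → match P0@[30:34],P2@[31:34]
pos 35 'b': at 6 ·f
pos 36 'c': at 7
pos 37 'b': at 8
pos 38 'b': at 3 ·f
pos 39 'c': at 4
pos 40 'a': at 5  → match P0@[36:40],P2@[37:40]
pos 41 'c': at 1 ·f
pos 42 'b': at 2
pos 43 'b': at 3
pos 44 'c': at 4
pos 45 'a': at 5  → match P0@[41:45],P2@[42:45]
pos 46 'c': at 1 ·f
pos 47 'b': at 2
pos 48 'b': at 3
pos 49 'b': at 10 ·f
pos 50 'c': at 11
pos 51 'a': at 12  → match P2@[48:51]
pos 52 'c': at 1 ·f
pos 53 'c': at 1 ·f
pos 54 'b': at 2
pos 55 'b': at 3
pos 56 'c': at 4
pos 57 'a': at 5  → match P0@[53:57],P2@[54:57]
pos 58 'a': at 0 ·f
pos 59 'a': at 0
pos 60 'c': at 1
pos 61 'b': at 2
pos 62 'c': at 7 ·f
pos 63 'b': at 8
pos 64 'b': at 3 ·f
pos 65 'c': at 4
pos 66 'a': at 5  → match P0@[62:66],P2@[63:66]
pos 67 'b': at 6 ·f
pos 68 'c': at 7
pos 69 'b': at 8
pos 70 'c': at 9  → match P1@[67:70]
pos 71 'c': at 1 ·f
pos 72 'b': at 2

All matches (sorted): [[4,2],[9,0],[9,2],[13,2],[20,0],[20,2],[26,1],[28,1],[30,1],[34,0],[34,2],[40,0],[40,2],[45,0],[45,2],[51,2],[57,0],[57,2],[66,0],[66,2],[70,1]]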